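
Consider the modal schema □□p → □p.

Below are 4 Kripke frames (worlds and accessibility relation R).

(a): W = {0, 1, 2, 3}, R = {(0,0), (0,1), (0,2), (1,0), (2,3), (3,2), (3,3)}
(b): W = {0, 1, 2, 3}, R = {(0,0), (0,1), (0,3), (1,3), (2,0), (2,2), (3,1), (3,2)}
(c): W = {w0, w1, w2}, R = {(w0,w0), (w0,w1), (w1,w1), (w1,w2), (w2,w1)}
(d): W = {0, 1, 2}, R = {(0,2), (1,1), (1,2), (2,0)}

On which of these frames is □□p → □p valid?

This is the axiom for density; its first-order frame correspondent is ∀x ∀y (Rxy → ∃z (Rxz ∧ Rzy)).
(a): holds.
(b): fails — R31 but no z with R3z and Rz1.
(c): holds.
(d): fails — R20 but no z with R2z and Rz0.
Valid on: (a), (c).

(a), (c)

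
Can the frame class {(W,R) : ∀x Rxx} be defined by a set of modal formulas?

This is a Sahlqvist condition; the T axiom □p → p defines it.
Suppose □p→p is valid. At any x set V(p)={w : Rxw}. Then □p holds at x, so p holds at x, i.e. Rxx.

Yes — defined by □p → p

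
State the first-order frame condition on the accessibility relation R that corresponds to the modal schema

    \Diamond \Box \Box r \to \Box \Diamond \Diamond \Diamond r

This is a Sahlqvist (Geach-type) schema ◇^1□^2r → □^1◇^3r.
First-order correspondent: \forall x \forall y \forall z ((xRy \wedge xRz) \to \exists w (y R^2 w \wedge z R^3 w)).

\forall x \forall y \forall z ((xRy \wedge xRz) \to \exists w (y R^2 w \wedge z R^3 w))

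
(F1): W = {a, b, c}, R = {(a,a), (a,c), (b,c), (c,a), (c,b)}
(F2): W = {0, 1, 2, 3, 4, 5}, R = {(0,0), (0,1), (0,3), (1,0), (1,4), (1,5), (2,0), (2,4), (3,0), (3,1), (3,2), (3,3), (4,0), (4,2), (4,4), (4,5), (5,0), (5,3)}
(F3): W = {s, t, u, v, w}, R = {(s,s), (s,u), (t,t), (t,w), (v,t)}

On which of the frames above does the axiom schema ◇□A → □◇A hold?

The schema corresponds to convergence: ∀x ∀y ∀z (Rxy ∧ Rxz → ∃w (Ryw ∧ Rzw)).
(F1): holds.
(F2): holds.
(F3): fails — Rsu and Rsu but u and u have no common successor.

(F1), (F2)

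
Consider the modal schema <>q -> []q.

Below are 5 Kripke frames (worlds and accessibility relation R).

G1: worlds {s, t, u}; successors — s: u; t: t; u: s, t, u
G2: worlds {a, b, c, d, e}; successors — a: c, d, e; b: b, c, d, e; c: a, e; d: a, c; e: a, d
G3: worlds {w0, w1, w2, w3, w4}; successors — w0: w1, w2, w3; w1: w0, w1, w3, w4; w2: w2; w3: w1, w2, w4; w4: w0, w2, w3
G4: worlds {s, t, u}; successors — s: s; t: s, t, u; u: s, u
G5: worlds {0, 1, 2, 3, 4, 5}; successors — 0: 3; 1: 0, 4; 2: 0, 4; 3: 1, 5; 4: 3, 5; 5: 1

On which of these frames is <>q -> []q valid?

none

Frame correspondent (Sahlqvist): forall x forall y forall z (Rxy & Rxz -> y = z) — i.e. partial functionality.
G1: fails — u sees both s and t.
G2: fails — a sees both c and d.
G3: fails — w0 sees both w1 and w2.
G4: fails — t sees both s and t.
G5: fails — 1 sees both 0 and 4.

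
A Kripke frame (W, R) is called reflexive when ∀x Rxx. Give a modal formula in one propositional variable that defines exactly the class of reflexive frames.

The condition is reflexivity. The T schema □s → s defines it.
Suppose □s→s is valid. At any x set V(s)={w : Rxw}. Then □s holds at x, so s holds at x, i.e. Rxx.

□s → s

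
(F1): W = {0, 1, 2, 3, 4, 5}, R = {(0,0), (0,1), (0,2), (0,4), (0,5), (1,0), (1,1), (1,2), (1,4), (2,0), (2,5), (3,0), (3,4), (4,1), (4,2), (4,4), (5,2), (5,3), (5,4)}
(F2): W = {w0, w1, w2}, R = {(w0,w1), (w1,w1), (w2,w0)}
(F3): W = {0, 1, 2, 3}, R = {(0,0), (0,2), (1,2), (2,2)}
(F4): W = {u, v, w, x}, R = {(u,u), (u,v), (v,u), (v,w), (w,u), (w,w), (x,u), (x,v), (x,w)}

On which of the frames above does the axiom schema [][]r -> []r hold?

(F3), (F4)

Frame correspondent (Sahlqvist): forall x forall y (Rxy -> exists z (Rxz & Rzy)) — i.e. density.
(F1): fails — R53 but no z with R5z and Rz3.
(F2): fails — Rw2w0 but no z with Rw2z and Rzw0.
(F3): satisfies the condition.
(F4): satisfies the condition.
Valid on: (F3), (F4).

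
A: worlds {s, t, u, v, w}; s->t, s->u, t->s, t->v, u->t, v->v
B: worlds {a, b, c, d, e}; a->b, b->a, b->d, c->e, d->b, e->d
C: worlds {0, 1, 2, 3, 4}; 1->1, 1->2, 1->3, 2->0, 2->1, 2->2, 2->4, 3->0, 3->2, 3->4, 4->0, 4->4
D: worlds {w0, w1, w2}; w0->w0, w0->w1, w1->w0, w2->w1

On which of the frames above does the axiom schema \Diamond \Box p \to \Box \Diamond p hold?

B, D

This is the axiom for convergence; its first-order frame correspondent is \forall x \forall y \forall z (Rxy \wedge Rxz \to \exists w (Ryw \wedge Rzw)).
A: fails — Rsu and Rst but u and t have no common successor.
B: holds.
C: fails — R20 and R20 but 0 and 0 have no common successor.
D: holds.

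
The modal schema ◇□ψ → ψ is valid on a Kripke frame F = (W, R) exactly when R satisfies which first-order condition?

symmetry

This is frame-equivalent to ψ → □◇ψ (substitute ¬ψ for ψ and contrapose).
Suppose ψ→□◇ψ is valid. Take Rxy and set V(ψ)={x}. Then ψ at x, so □◇ψ at x, so ◇ψ at y, so some z with Ryz has ψ; z=x, i.e. Ryx.
Conversely, on a frame with symmetry the schema holds at every world under every valuation.
So the correspondent is symmetry.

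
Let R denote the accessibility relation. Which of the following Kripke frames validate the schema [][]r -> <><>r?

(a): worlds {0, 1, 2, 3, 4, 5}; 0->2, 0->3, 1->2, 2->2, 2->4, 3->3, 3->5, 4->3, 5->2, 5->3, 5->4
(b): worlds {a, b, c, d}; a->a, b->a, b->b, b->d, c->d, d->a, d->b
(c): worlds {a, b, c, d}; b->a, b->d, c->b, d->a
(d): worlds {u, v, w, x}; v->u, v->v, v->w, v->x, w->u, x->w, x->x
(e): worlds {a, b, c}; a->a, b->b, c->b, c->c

The schema corresponds to a generalized confluence (Geach) condition: forall x exists w (x R^2 w & x R^2 w).
(a): satisfies the condition.
(b): satisfies the condition.
(c): fails — at a but no w with aR²w and aR²w.
(d): fails — at u but no t with uR²t and uR²t.
(e): satisfies the condition.
Valid on: (a), (b), (e).

(a), (b), (e)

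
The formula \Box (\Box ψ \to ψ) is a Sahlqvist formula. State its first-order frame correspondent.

shift-reflexivity

Suppose □(□ψ→ψ) is valid. Take Rxy and set V(ψ)={w : Ryw}. Then at y, □ψ holds; since □(□ψ→ψ) at x, □ψ→ψ at y, so ψ at y, i.e. Ryy.
Conversely, on a frame with shift-reflexivity the schema holds at every world under every valuation.
Frame condition: \forall x \forall y (Rxy \to Ryy).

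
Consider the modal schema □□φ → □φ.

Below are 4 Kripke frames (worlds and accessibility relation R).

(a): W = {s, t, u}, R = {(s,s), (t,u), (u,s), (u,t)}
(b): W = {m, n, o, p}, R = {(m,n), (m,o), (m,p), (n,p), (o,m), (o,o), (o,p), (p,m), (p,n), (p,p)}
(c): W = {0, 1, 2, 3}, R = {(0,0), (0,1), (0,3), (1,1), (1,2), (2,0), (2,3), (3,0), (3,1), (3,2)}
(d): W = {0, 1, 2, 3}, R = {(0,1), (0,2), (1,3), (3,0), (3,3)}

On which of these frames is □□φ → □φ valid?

The schema corresponds to density: ∀x ∀y (Rxy → ∃z (Rxz ∧ Rzy)).
(a): fails — Rut but no z with Ruz and Rzt.
(b): satisfies the condition.
(c): satisfies the condition.
(d): fails — R02 but no z with R0z and Rz2.
Valid on: (b), (c).

(b), (c)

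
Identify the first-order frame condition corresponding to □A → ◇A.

Suppose □A→◇A is valid. At any x set V(A)=W. Then □A at x, so ◇A at x, so x has a successor.

Seriality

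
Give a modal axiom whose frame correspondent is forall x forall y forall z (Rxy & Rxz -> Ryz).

This is the Euclidean property; the standard corresponding axiom is 5: ◇ψ → □◇ψ.
Suppose ◇ψ→□◇ψ is valid. Take Rxy, Rxz and set V(ψ)={y}. Then ◇ψ at x, so □◇ψ at x, so ◇ψ at z, so some w with Rzw has ψ; w=y, i.e. Rzy. By symmetry of the argument, Ryz.

◇ψ → □◇ψ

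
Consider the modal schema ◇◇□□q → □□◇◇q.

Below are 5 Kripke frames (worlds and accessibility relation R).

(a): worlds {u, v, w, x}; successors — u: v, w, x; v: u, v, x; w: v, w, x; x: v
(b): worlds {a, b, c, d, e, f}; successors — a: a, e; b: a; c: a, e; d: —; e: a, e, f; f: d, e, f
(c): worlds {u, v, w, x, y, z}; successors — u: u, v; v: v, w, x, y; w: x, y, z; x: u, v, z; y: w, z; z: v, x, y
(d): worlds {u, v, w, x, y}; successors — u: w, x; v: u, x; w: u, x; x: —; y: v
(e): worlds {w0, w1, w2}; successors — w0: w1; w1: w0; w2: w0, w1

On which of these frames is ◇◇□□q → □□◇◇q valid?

Frame correspondent (Sahlqvist): ∀x ∀y ∀z ((xR²y ∧ xR²z) → ∃w (yR²w ∧ zR²w)) — i.e. a generalized confluence (Geach) condition.
(a): satisfies the condition.
(b): fails — eR²a, eR²d but no w with aR²w and dR²w.
(c): satisfies the condition.
(d): fails — uR²u, uR²x but no t with uR²t and xR²t.
(e): fails — w2R²w0, w2R²w1 but no w with w0R²w and w1R²w.
Valid on: (a), (c).

(a), (c)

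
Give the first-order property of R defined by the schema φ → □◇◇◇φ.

This is a Sahlqvist (Geach-type) schema ◇^0□^0φ → □^1◇^3φ.
Minimal-valuation argument: fix x; take any y with xR^0y and any z with xR^1z. Set V(φ) to the set of worlds R-reachable from y in exactly 0 steps. Then □^0φ holds at y, so the antecedent holds at x; validity forces ◇^3φ at z, giving a w with zR^3w and yR^0w.
First-order correspondent: ∀x ∀z (xRz → ∃w (x = w ∧ zR³w)).

∀x ∀z (xRz → ∃w (x = w ∧ zR³w))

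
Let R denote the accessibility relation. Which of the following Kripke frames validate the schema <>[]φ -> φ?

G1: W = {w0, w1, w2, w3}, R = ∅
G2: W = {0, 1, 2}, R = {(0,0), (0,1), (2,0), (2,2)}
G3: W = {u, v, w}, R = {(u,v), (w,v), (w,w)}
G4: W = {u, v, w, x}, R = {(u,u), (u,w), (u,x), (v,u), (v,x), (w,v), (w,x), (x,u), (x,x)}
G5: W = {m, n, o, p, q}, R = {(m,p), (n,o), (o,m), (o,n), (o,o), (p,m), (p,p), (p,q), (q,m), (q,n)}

G1

Frame correspondent (Sahlqvist): forall x forall y (Rxy -> Ryx) — i.e. symmetry.
G1: ✓.
G2: fails — R01 but not R10.
G3: fails — Ruv but not Rvu.
G4: fails — Ruw but not Rwu.
G5: fails — Rom but not Rmo.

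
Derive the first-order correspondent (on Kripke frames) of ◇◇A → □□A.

∀x ∀y ∀z ((xR²y ∧ xR²z) → ∃w (y = w ∧ z = w))

This is a Sahlqvist (Geach-type) schema ◇^2□^0A → □^2◇^0A.
First-order correspondent: ∀x ∀y ∀z ((xR²y ∧ xR²z) → ∃w (y = w ∧ z = w)).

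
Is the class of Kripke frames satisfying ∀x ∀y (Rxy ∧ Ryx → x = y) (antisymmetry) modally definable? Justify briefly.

If a class were modally definable it would be closed under surjective bounded morphisms (Goldblatt–Thomason).
The 4-cycle (worlds a,b,c,d with a→b→c→d→a) is antisymmetric. Sending even-indexed worlds to s and odd-indexed worlds to t is a surjective bounded morphism onto the two-world frame with s↔t, which is not antisymmetric.
Hence antisymmetry is not modally definable.

No — not modally definable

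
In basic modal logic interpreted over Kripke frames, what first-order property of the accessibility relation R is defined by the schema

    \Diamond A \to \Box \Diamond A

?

the Euclidean property

Suppose ◇A→□◇A is valid. Take Rxy, Rxz and set V(A)={y}. Then ◇A at x, so □◇A at x, so ◇A at z, so some w with Rzw has A; w=y, i.e. Rzy. By symmetry of the argument, Ryz.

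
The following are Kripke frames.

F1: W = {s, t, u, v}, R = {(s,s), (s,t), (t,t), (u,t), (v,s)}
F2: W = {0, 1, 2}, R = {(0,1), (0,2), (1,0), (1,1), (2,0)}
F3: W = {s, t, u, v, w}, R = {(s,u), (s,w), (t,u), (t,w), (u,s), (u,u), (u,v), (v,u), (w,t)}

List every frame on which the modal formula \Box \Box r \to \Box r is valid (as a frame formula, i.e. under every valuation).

Frame correspondent (Sahlqvist): \forall x \forall y (Rxy \to \exists z (Rxz \wedge Rzy)) — i.e. density.
F1: condition met.
F2: fails — R02 but no z with R0z and Rz2.
F3: fails — Rwt but no z with Rwz and Rzt.
Valid on: F1.

F1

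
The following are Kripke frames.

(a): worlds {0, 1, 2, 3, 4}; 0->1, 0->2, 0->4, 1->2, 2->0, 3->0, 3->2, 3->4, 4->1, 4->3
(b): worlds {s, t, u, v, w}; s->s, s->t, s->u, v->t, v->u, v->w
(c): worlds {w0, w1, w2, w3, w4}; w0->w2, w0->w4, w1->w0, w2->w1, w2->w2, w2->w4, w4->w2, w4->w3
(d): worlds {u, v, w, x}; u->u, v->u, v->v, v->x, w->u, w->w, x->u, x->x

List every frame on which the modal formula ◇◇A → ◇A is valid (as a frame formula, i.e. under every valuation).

(b), (d)

Frame correspondent (Sahlqvist): ∀x ∀y ∀z (Rxy ∧ Ryz → Rxz) — i.e. transitivity.
(a): fails — R34 and R43 but not R33.
(b): ✓.
(c): fails — Rw1w0 and Rw0w4 but not Rw1w4.
(d): ✓.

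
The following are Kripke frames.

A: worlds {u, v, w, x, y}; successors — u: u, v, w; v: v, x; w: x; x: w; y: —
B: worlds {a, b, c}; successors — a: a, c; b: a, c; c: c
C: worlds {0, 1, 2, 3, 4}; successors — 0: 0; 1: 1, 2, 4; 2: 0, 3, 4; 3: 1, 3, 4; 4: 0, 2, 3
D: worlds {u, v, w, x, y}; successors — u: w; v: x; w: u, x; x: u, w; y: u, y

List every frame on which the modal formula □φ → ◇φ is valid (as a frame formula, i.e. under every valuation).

The schema corresponds to seriality: ∀x ∃y Rxy.
A: fails — world y has no successor.
B: holds.
C: holds.
D: holds.

B, C, D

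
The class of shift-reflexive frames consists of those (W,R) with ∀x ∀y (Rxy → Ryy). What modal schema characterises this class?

The condition is shift-reflexivity. The T□ schema □(□q → q) defines it.

□(□q → q)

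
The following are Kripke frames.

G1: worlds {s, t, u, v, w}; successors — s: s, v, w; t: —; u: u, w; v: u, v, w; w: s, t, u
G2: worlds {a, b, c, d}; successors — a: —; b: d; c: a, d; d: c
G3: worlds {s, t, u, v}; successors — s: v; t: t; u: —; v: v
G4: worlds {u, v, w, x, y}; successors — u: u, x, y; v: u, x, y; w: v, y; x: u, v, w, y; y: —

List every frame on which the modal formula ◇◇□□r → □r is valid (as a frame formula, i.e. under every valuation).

G3

The schema corresponds to a generalized confluence (Geach) condition: ∀x ∀y ∀z ((xR²y ∧ xRz) → ∃w (yR²w ∧ z = w)).
G1: fails — sR²t, sRs but no w* with tR²w* and s=w*.
G2: fails — bR²c, bRd but no w with cR²w and d=w.
G3: holds.
G4: fails — uR²y, uRu but no t with yR²t and u=t.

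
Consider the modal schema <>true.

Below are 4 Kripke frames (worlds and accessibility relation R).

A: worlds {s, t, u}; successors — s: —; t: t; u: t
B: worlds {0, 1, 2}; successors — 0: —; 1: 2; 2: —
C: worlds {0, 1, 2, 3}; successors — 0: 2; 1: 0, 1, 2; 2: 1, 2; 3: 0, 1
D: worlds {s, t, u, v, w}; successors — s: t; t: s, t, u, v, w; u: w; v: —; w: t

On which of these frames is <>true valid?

C

Frame correspondent (Sahlqvist): forall x exists y Rxy — i.e. seriality.
A: fails — world s has no successor.
B: fails — world 0 has no successor.
C: satisfies the condition.
D: fails — world v has no successor.
Valid on: C.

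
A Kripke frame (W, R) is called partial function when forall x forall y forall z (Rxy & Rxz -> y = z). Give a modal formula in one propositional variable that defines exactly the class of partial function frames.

A defining formula is ◇q → □q (the CD axiom).
Suppose ◇q→□q is valid. Take Rxy, Rxz and set V(q)={y}. Then ◇q at x, so □q at x, so q at z, i.e. z=y.

◇q → □q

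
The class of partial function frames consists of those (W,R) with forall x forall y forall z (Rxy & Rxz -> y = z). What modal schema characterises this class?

◇r → □r

This is partial functionality; the standard corresponding axiom is CD: ◇r → □r.
Suppose ◇r→□r is valid. Take Rxy, Rxz and set V(r)={y}. Then ◇r at x, so □r at x, so r at z, i.e. z=y.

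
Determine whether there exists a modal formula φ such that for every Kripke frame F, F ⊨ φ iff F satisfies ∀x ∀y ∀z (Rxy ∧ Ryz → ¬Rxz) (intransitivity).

Any modally definable frame class is closed under surjective bounded morphisms.
The 7-cycle (worlds w0,w1,w2,w3,w4,w5,w6 with w0→w1→w2→w3→w4→w5→w6→w0) is intransitive. Mapping every world to a single reflexive point • is a surjective bounded morphism; the reflexive point is not intransitive (R••∧R•• but R••).
Hence intransitivity is not modally definable.

No — not modally definable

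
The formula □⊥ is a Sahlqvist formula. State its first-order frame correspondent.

emptiness of R

This is the Ver axiom.
It corresponds to emptiness of R: ∀x ∀y ¬Rxy.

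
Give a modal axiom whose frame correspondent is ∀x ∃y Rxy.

The condition is seriality. The D schema □r → ◇r defines it.
Suppose □r→◇r is valid. At any x set V(r)=W. Then □r at x, so ◇r at x, so x has a successor.

□r → ◇r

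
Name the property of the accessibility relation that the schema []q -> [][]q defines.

transitivity: forall x forall y forall z (Rxy & Ryz -> Rxz)

Suppose □q→□□q is valid. Take Rxy, Ryz and set V(q)={w : Rxw}. Then □q at x, so □□q at x, so □q at y, so q at z, i.e. Rxz.
Conversely, on a frame with transitivity the schema holds at every world under every valuation.
Frame condition: forall x forall y forall z (Rxy & Ryz -> Rxz).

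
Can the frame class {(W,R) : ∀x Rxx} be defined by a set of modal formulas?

This is a Sahlqvist condition; the T axiom □p → p defines it.
Suppose □p→p is valid. At any x set V(p)={w : Rxw}. Then □p holds at x, so p holds at x, i.e. Rxx.

Definable; □p → p defines it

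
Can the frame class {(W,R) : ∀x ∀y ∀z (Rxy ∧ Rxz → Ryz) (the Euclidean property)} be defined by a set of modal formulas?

Definable; ◇r → □◇r defines it

Yes: it is the Euclidean property, defined by the 5 schema ◇r → □◇r.
Suppose ◇r→□◇r is valid. Take Rxy, Rxz and set V(r)={y}. Then ◇r at x, so □◇r at x, so ◇r at z, so some w with Rzw has r; w=y, i.e. Rzy. By symmetry of the argument, Ryz.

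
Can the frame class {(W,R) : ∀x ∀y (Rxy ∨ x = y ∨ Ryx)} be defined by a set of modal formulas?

Not modally definable

Any modally definable frame class is closed under disjoint unions.
Take 2 disjoint single-world reflexive frames: each is trivially connected, but their disjoint union has 2 worlds with no edge between distinct components, so it is not connected.
So no modal formula (or set of formulas) defines exactly the connected frames.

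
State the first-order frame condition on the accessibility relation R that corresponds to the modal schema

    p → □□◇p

This is a Sahlqvist (Geach-type) schema ◇^0□^0p → □^2◇^1p.
First-order correspondent: ∀x ∀z (xR²z → ∃w (x = w ∧ zRw)).

∀x ∀z (xR²z → ∃w (x = w ∧ zRw))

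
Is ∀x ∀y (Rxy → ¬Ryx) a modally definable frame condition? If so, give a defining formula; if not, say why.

Not definable by any modal formula

If a class were modally definable it would be closed under surjective bounded morphisms (Goldblatt–Thomason).
The 5-cycle (worlds 0,1,2,3,4 with 0→1→2→3→4→0) is asymmetric. Mapping every world to a single reflexive point • is a surjective bounded morphism, and the reflexive point is not asymmetric (R•• but asymmetry requires ¬R••).
So the class is not modally definable.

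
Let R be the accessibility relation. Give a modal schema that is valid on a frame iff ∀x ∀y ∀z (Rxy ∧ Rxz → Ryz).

The condition is the Euclidean property. The 5 schema ◇ψ → □◇ψ defines it.
Suppose ◇ψ→□◇ψ is valid. Take Rxy, Rxz and set V(ψ)={y}. Then ◇ψ at x, so □◇ψ at x, so ◇ψ at z, so some w with Rzw has ψ; w=y, i.e. Rzy. By symmetry of the argument, Ryz.

◇ψ → □◇ψ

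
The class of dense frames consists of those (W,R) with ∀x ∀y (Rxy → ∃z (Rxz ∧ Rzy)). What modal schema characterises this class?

□□p → □p

This is density; the standard corresponding axiom is C4: □□p → □p.
Suppose □□p→□p is valid. Take Rxy and set V(p)={w : xR²w}. Then □□p at x, so □p at x, so p at y, i.e. ∃z(Rxz∧Rzy).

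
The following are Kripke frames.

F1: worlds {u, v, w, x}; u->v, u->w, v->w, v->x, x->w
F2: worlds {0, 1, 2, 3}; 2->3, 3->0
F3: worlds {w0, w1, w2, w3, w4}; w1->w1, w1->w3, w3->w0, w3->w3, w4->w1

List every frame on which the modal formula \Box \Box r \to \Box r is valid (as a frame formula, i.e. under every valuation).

F3

The schema corresponds to density: \forall x \forall y (Rxy \to \exists z (Rxz \wedge Rzy)).
F1: fails — Ruv but no z with Ruz and Rzv.
F2: fails — R23 but no z with R2z and Rz3.
F3: condition met.
Valid on: F3.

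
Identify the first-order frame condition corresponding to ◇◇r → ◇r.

Equivalently (dual form): □r → □□r.
Suppose □r→□□r is valid. Take Rxy, Ryz and set V(r)={w : Rxw}. Then □r at x, so □□r at x, so □r at y, so r at z, i.e. Rxz.

transitivity: ∀x ∀y ∀z (Rxy ∧ Ryz → Rxz)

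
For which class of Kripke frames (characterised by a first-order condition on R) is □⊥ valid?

emptiness of R: ∀x ∀y ¬Rxy

□⊥ is valid iff no world has any successor (otherwise □⊥ fails at any world with one).
Conversely, any frame satisfying ∀x ∀y ¬Rxy validates the schema.
So the correspondent is emptiness of R.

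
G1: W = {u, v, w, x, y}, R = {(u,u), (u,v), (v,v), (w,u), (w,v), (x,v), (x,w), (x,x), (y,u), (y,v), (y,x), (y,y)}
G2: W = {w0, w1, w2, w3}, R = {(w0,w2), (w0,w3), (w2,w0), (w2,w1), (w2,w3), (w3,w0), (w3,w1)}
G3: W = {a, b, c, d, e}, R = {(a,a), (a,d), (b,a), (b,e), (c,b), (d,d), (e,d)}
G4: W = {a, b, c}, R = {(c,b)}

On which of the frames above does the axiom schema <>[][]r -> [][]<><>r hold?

G1, G3, G4

Frame correspondent (Sahlqvist): forall x forall y forall z ((xRy & x R^2 z) -> exists w (y R^2 w & z R^2 w)) — i.e. a generalized confluence (Geach) condition.
G1: condition met.
G2: fails — w0Rw2, w0R²w1 but no w with w2R²w and w1R²w.
G3: condition met.
G4: condition met.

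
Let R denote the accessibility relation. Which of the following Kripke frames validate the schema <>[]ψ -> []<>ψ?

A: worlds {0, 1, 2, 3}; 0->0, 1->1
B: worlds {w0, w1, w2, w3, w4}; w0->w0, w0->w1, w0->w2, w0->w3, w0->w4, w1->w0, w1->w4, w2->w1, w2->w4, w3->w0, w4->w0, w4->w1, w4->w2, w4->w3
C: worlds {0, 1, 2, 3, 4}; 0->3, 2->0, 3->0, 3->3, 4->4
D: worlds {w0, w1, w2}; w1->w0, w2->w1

The schema corresponds to convergence: forall x forall y forall z (Rxy & Rxz -> exists w (Ryw & Rzw)).
A: holds.
B: fails — Rw0w2 and Rw0w3 but w2 and w3 have no common successor.
C: holds.
D: fails — Rw1w0 and Rw1w0 but w0 and w0 have no common successor.
Valid on: A, C.

A, C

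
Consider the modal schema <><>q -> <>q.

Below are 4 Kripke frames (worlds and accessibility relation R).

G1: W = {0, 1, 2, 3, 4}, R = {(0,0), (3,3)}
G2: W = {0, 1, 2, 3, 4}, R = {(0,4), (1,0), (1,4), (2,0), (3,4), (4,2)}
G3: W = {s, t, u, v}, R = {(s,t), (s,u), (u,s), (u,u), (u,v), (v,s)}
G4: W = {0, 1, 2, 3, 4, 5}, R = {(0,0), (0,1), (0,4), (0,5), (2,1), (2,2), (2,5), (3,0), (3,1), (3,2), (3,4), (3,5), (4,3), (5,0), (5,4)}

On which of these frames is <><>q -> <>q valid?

This is the axiom for a generalized confluence (Geach) condition; its first-order frame correspondent is forall x forall y (x R^2 y -> exists w (y = w & xRw)).
G1: holds.
G2: fails — 0R²2 but no w with 2=w and 0Rw.
G3: fails — sR²s but no w with s=w and sRw.
G4: fails — 0R²3 but no w with 3=w and 0Rw.
Valid on: G1.

G1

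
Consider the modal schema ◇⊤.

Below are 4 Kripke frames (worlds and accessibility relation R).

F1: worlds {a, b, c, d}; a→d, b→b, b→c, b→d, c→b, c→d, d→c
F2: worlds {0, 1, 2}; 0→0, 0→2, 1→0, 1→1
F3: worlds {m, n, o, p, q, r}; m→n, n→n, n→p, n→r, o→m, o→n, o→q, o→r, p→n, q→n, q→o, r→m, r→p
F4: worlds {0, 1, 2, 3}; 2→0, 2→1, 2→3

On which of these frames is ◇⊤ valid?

F1, F3

This is the axiom for seriality; its first-order frame correspondent is ∀x ∃y Rxy.
F1: holds.
F2: fails — world 2 has no successor.
F3: holds.
F4: fails — world 0 has no successor.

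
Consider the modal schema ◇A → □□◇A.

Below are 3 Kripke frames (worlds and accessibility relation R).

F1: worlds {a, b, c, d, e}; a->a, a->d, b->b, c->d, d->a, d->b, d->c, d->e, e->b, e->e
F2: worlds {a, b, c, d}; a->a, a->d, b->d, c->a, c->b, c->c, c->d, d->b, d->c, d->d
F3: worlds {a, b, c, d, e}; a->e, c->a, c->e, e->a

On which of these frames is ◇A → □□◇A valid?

none

The schema corresponds to a generalized confluence (Geach) condition: ∀x ∀y ∀z ((xRy ∧ xR²z) → ∃w (y = w ∧ zRw)).
F1: fails — aRa, aR²b but no w with a=w and bRw.
F2: fails — aRa, aR²b but no w with a=w and bRw.
F3: fails — cRa, cR²a but no w with a=w and aRw.
Valid on no frame.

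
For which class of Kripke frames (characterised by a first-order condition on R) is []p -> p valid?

Reflexivity

Suppose □p→p is valid. At any x set V(p)={w : Rxw}. Then □p holds at x, so p holds at x, i.e. Rxx.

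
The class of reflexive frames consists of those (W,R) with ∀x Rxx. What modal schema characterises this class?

This is reflexivity; the standard corresponding axiom is T: □s → s.
Suppose □s→s is valid. At any x set V(s)={w : Rxw}. Then □s holds at x, so s holds at x, i.e. Rxx.

□s → s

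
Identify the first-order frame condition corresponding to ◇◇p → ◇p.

This schema is equivalent to the 4 axiom □p → □□p.
It corresponds to transitivity: ∀x ∀y ∀z (Rxy ∧ Ryz → Rxz).

transitivity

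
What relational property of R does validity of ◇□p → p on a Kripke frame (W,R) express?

symmetry: ∀x ∀y (Rxy → Ryx)

Replacing p by ¬p and contraposing gives the equivalent schema p → □◇p.
Suppose p→□◇p is valid. Take Rxy and set V(p)={x}. Then p at x, so □◇p at x, so ◇p at y, so some z with Ryz has p; z=x, i.e. Ryx.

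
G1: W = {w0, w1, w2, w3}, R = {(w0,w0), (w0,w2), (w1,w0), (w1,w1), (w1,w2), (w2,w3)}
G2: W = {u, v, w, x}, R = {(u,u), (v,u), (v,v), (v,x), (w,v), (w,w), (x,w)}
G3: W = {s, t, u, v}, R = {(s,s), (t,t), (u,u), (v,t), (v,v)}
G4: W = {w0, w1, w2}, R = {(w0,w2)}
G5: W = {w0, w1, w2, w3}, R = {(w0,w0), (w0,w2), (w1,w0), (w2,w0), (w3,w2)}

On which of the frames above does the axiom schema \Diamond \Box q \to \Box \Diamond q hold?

G3, G5

This is the axiom for convergence; its first-order frame correspondent is \forall x \forall y \forall z (Rxy \wedge Rxz \to \exists w (Ryw \wedge Rzw)).
G1: fails — Rw0w2 and Rw0w0 but w2 and w0 have no common successor.
G2: fails — Rvv and Rvx but v and x have no common successor.
G3: holds.
G4: fails — Rw0w2 and Rw0w2 but w2 and w2 have no common successor.
G5: holds.
Valid on: G3, G5.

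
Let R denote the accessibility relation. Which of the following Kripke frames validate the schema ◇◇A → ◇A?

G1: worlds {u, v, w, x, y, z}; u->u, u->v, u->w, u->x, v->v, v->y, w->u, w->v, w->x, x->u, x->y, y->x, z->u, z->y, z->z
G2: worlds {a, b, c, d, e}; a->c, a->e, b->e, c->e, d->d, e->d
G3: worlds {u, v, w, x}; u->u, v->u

G3

Frame correspondent (Sahlqvist): ∀x ∀y ∀z (Rxy ∧ Ryz → Rxz) — i.e. transitivity.
G1: fails — Ruv and Rvy but not Ruy.
G2: fails — Rae and Red but not Rad.
G3: ✓.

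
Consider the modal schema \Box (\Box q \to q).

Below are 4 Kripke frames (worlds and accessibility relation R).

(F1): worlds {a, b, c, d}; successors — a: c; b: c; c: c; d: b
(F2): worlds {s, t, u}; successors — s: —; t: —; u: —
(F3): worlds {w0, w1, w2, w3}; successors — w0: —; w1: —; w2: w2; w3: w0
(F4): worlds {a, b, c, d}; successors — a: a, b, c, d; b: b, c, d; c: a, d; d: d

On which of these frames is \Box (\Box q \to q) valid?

(F2)

Frame correspondent (Sahlqvist): \forall x \forall y (Rxy \to Ryy) — i.e. shift-reflexivity.
(F1): fails — Rdb but not Rbb.
(F2): holds.
(F3): fails — Rw3w0 but not Rw0w0.
(F4): fails — Rbc but not Rcc.
Valid on: (F2).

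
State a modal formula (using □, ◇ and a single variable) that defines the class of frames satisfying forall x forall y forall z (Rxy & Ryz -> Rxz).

A defining formula is □ψ → □□ψ (the 4 axiom).
Suppose □ψ→□□ψ is valid. Take Rxy, Ryz and set V(ψ)={w : Rxw}. Then □ψ at x, so □□ψ at x, so □ψ at y, so ψ at z, i.e. Rxz.

□ψ → □□ψ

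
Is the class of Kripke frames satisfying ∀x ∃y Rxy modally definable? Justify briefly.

Yes: it is seriality, defined by the D schema □p → ◇p.
Suppose □p→◇p is valid. At any x set V(p)=W. Then □p at x, so ◇p at x, so x has a successor.

Yes, by □p → ◇p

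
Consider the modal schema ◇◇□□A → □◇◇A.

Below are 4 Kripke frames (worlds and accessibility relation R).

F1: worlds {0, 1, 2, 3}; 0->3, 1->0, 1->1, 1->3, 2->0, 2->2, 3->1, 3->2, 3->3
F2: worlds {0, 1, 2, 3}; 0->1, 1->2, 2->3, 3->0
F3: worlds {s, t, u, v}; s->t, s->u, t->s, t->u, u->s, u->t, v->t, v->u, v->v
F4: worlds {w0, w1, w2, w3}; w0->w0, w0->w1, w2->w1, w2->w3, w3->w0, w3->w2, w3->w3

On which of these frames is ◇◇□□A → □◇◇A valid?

F1, F3

This is the axiom for a generalized confluence (Geach) condition; its first-order frame correspondent is ∀x ∀y ∀z ((xR²y ∧ xRz) → ∃w (yR²w ∧ zR²w)).
F1: condition met.
F2: fails — 0R²2, 0R1 but no w with 2R²w and 1R²w.
F3: condition met.
F4: fails — w0R²w0, w0Rw1 but no w with w0R²w and w1R²w.
Valid on: F1, F3.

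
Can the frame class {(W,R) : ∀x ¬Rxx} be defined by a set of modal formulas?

If a class were modally definable it would be closed under surjective bounded morphisms (Goldblatt–Thomason).
The 3-cycle (worlds s,t,u with s→t→u→s) is irreflexive, and the map sending every world to a single reflexive point • is a surjective bounded morphism (forth: every edge maps to (•,•); back: every world has a successor). So any modal formula valid on the 3-cycle is also valid on the reflexive point, which is not irreflexive.
So the class is not modally definable.

No — not modally definable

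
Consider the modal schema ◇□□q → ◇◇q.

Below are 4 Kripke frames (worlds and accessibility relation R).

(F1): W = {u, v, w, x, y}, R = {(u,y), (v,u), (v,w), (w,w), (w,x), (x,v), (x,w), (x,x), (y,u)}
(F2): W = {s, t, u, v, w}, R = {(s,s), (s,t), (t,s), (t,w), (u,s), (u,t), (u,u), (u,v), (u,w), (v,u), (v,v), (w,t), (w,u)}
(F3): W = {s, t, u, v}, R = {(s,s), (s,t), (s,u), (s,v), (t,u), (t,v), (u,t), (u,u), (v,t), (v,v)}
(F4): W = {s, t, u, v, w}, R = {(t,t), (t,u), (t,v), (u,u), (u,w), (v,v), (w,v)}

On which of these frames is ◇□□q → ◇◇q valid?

(F2), (F3), (F4)

The schema corresponds to a generalized confluence (Geach) condition: ∀x ∀y (xRy → ∃w (yR²w ∧ xR²w)).
(F1): fails — uRy but no t with yR²t and uR²t.
(F2): condition met.
(F3): condition met.
(F4): condition met.
Valid on: (F2), (F3), (F4).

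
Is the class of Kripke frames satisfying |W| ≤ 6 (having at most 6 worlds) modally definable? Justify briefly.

Any modally definable frame class is closed under disjoint unions.
Any modal formula valid on each of 7 disjoint one-world frames is valid on their disjoint union (validity is preserved under disjoint unions). Each one-world frame has |W|=1≤6, but the union has |W|=7.
So no modal formula (or set of formulas) defines exactly the |W|≤6 frames.

Not modally definable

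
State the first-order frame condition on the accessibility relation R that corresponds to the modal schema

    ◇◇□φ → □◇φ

This is a Sahlqvist (Geach-type) schema ◇^2□^1φ → □^1◇^1φ.
Minimal-valuation argument: fix x; take any y with xR^2y and any z with xR^1z. Set V(φ) to the set of worlds R-reachable from y in exactly 1 step. Then □^1φ holds at y, so the antecedent holds at x; validity forces ◇^1φ at z, giving a w with zR^1w and yR^1w.
First-order correspondent: ∀x ∀y ∀z ((xR²y ∧ xRz) → ∃w (yRw ∧ zRw)).

∀x ∀y ∀z ((xR²y ∧ xRz) → ∃w (yRw ∧ zRw))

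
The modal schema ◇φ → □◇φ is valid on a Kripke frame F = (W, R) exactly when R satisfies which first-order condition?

The Euclidean property

This is the 5 axiom.
It corresponds to the Euclidean property: ∀x ∀y ∀z (Rxy ∧ Rxz → Ryz).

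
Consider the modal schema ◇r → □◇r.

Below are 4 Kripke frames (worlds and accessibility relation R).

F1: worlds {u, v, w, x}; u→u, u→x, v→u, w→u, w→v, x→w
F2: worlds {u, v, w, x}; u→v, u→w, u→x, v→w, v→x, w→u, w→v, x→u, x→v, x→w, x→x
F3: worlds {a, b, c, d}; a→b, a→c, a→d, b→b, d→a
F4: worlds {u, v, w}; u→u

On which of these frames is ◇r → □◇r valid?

F4

Frame correspondent (Sahlqvist): ∀x ∀y ∀z (Rxy ∧ Rxz → Ryz) — i.e. the Euclidean property.
F1: fails — Rux and Ruu but not Rxu.
F2: fails — Ruv and Ruv but not Rvv.
F3: fails — Rab and Rac but not Rbc.
F4: satisfies the condition.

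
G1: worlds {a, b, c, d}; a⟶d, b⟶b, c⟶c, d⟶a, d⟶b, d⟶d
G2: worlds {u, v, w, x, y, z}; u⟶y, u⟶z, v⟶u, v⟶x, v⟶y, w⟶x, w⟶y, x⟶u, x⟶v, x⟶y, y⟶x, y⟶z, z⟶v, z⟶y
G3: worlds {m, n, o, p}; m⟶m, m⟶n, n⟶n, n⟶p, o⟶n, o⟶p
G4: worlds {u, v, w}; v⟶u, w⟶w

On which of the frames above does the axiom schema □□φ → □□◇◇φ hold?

G1, G2, G4

The schema corresponds to a generalized confluence (Geach) condition: ∀x ∀z (xR²z → ∃w (xR²w ∧ zR²w)).
G1: ✓.
G2: ✓.
G3: fails — mR²p but no w with mR²w and pR²w.
G4: ✓.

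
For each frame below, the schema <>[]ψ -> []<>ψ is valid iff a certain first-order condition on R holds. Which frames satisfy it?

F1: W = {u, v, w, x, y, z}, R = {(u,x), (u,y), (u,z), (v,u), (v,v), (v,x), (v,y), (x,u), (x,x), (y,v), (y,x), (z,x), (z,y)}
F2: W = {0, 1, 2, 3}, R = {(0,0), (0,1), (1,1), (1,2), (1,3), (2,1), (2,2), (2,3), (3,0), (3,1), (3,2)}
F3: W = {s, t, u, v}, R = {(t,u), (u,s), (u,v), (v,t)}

The schema corresponds to convergence: forall x forall y forall z (Rxy & Rxz -> exists w (Ryw & Rzw)).
F1: condition met.
F2: condition met.
F3: fails — Rus and Rus but s and s have no common successor.
Valid on: F1, F2.

F1, F2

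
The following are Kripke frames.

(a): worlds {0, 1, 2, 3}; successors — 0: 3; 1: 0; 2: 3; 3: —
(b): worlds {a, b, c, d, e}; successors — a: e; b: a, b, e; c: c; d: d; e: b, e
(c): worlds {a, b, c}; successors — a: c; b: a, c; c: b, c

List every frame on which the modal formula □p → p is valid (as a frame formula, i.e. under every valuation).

none

This is the axiom for reflexivity; its first-order frame correspondent is ∀x Rxx.
(a): fails — world 0 does not see itself.
(b): fails — world a does not see itself.
(c): fails — world a does not see itself.
Valid on no frame.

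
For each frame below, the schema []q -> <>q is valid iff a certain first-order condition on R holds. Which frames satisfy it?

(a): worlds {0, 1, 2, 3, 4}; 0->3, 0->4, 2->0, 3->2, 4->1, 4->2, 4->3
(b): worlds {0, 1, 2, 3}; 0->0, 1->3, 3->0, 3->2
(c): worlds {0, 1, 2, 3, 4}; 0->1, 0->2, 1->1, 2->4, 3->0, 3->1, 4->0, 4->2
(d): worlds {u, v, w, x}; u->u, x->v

Frame correspondent (Sahlqvist): forall x exists y Rxy — i.e. seriality.
(a): fails — world 1 has no successor.
(b): fails — world 2 has no successor.
(c): holds.
(d): fails — world v has no successor.

(c)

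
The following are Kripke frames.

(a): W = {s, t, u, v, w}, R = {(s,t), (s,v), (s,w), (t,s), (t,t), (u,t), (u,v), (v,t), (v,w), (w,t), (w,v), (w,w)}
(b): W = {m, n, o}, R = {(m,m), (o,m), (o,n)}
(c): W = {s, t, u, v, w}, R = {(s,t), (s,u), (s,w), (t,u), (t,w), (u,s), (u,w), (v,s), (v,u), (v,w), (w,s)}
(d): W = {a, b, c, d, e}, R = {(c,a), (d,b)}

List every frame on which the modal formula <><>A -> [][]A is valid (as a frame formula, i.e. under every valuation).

The schema corresponds to a generalized confluence (Geach) condition: forall x forall y forall z ((x R^2 y & x R^2 z) -> exists w (y = w & z = w)).
(a): fails — sR²s, sR²t but s ≠ t.
(b): holds.
(c): fails — sR²s, sR²u but s ≠ u.
(d): holds.

(b), (d)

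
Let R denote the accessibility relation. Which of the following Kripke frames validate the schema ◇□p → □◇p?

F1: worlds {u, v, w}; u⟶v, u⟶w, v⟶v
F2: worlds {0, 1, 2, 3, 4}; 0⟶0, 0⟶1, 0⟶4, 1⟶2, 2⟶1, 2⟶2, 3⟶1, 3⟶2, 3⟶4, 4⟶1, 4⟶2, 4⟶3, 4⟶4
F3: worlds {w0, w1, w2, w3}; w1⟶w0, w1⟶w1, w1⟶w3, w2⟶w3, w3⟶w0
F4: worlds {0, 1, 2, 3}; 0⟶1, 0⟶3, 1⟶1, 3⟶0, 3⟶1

F4

Frame correspondent (Sahlqvist): ∀x ∀y ∀z (Rxy ∧ Rxz → ∃w (Ryw ∧ Rzw)) — i.e. convergence.
F1: fails — Ruv and Ruw but v and w have no common successor.
F2: fails — R00 and R01 but 0 and 1 have no common successor.
F3: fails — Rw1w1 and Rw1w0 but w1 and w0 have no common successor.
F4: holds.
Valid on: F4.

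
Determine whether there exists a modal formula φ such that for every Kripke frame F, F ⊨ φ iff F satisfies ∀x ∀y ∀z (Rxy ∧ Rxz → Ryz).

This is a Sahlqvist condition; the 5 axiom ◇q → □◇q defines it.
Suppose ◇q→□◇q is valid. Take Rxy, Rxz and set V(q)={y}. Then ◇q at x, so □◇q at x, so ◇q at z, so some w with Rzw has q; w=y, i.e. Rzy. By symmetry of the argument, Ryz.

Definable; ◇q → □◇q defines it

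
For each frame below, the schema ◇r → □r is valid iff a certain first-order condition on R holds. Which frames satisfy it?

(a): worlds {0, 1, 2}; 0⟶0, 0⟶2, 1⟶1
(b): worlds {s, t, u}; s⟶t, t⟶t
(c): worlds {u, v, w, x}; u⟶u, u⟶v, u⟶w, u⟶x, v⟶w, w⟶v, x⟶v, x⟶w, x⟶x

The schema corresponds to partial functionality: ∀x ∀y ∀z (Rxy ∧ Rxz → y = z).
(a): fails — 0 sees both 0 and 2.
(b): holds.
(c): fails — u sees both u and v.

(b)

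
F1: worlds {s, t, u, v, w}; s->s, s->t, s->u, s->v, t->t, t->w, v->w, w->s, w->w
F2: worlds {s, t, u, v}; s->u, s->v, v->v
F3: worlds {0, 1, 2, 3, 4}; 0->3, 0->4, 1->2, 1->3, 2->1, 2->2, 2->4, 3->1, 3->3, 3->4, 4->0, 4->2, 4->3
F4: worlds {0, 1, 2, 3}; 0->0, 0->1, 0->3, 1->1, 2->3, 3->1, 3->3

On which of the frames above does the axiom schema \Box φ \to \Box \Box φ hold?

The schema corresponds to transitivity: \forall x \forall y \forall z (Rxy \wedge Ryz \to Rxz).
F1: fails — Rvw and Rws but not Rvs.
F2: holds.
F3: fails — R34 and R40 but not R30.
F4: fails — R23 and R31 but not R21.

F2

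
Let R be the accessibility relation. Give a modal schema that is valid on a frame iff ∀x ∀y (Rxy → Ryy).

□(□p → p)

This is shift-reflexivity; the standard corresponding axiom is T□: □(□p → p).
Suppose □(□p→p) is valid. Take Rxy and set V(p)={w : Ryw}. Then at y, □p holds; since □(□p→p) at x, □p→p at y, so p at y, i.e. Ryy.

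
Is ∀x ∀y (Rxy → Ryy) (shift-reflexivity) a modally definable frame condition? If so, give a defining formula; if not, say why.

This is a Sahlqvist condition; the T□ axiom □(□r → r) defines it.

Yes — defined by □(□r → r)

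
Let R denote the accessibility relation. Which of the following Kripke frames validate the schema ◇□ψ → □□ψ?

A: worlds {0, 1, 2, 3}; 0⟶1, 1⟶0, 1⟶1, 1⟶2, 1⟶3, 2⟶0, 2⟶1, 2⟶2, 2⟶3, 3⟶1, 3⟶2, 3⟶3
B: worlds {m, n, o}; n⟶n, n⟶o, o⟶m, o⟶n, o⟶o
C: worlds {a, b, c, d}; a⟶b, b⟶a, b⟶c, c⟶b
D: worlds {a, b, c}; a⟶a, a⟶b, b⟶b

C

Frame correspondent (Sahlqvist): ∀x ∀y ∀z ((xRy ∧ xR²z) → ∃w (yRw ∧ z = w)) — i.e. a generalized confluence (Geach) condition.
A: fails — 1R0, 1R²0 but no w with 0Rw and 0=w.
B: fails — nRn, nR²m but no w with nRw and m=w.
C: condition met.
D: fails — aRb, aR²a but no w with bRw and a=w.
Valid on: C.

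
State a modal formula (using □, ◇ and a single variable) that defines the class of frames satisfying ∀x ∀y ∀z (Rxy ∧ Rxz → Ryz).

A defining formula is ◇p → □◇p (the 5 axiom).
Suppose ◇p→□◇p is valid. Take Rxy, Rxz and set V(p)={y}. Then ◇p at x, so □◇p at x, so ◇p at z, so some w with Rzw has p; w=y, i.e. Rzy. By symmetry of the argument, Ryz.

◇p → □◇p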